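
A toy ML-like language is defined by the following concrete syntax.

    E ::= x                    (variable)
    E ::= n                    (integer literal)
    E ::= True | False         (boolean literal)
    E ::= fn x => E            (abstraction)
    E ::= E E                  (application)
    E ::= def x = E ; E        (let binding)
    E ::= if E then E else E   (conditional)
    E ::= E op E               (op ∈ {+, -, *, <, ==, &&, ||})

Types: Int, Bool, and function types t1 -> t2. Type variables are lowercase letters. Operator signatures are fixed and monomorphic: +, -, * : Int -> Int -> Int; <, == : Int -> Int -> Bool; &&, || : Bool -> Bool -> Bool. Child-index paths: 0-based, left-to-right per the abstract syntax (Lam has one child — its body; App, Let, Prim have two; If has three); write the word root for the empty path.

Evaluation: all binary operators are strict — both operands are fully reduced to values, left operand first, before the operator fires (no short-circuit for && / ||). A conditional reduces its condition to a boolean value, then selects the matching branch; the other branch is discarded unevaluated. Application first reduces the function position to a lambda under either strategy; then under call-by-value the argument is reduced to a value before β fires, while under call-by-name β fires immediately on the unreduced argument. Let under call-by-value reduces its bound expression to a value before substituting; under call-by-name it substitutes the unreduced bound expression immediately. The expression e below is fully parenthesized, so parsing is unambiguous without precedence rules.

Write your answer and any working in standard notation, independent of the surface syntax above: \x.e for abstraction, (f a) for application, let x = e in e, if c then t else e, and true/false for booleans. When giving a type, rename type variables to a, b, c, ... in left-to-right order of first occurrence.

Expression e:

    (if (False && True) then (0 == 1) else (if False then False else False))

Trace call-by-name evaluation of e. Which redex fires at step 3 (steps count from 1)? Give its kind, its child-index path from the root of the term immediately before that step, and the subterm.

Answer: if at root : (if false then false else false)

Trace:
step 0: (if (false && true) then (0 == 1) else (if false then false else false))
step 1: [delta@0] (if false then (0 == 1) else (if false then false else false))
step 2: [if@root] (if false then false else false)
step 3: [if@root] false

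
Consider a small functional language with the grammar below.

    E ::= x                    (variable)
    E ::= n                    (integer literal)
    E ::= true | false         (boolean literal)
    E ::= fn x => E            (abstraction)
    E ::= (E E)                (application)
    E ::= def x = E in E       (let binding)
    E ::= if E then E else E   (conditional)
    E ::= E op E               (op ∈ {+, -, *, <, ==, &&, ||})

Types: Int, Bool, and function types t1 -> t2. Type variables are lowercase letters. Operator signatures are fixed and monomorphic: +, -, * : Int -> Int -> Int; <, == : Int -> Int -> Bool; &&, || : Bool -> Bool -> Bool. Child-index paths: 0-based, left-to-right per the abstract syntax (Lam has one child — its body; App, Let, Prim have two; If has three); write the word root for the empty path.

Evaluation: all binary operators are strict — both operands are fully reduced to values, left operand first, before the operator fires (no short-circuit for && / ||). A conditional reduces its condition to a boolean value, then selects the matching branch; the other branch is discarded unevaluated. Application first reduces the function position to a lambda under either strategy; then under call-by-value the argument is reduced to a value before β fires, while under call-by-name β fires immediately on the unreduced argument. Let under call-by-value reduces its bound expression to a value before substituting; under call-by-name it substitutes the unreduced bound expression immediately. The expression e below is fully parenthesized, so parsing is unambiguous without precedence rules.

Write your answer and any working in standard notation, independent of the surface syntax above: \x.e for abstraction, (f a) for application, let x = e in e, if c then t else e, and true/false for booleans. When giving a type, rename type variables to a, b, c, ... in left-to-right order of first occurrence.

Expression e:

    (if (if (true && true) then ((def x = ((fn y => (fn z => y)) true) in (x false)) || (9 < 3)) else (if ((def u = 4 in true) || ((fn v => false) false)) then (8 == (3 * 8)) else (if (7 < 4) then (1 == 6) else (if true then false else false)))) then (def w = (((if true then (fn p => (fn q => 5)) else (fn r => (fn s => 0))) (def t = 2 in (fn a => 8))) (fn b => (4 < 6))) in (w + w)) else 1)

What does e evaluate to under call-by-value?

Derivation:
step 0: (if (if (true && true) then ((let x = ((\y.(\z.y)) true) in (x false)) || (9 < 3)) else (if ((let u = 4 in true) || ((\v.false) false)) then (8 == (3 * 8)) else (if (7 < 4) then (1 == 6) else (if true then false else false)))) then (let w = (((if true then (\p.(\q.5)) else (\r.(\s.0))) (let t = 2 in (\a.8))) (\b.(4 < 6))) in (w + w)) else 1)
step 1: [delta@0.0] (if (if true then ((let x = ((\y.(\z.y)) true) in (x false)) || (9 < 3)) else (if ((let u = 4 in true) || ((\v.false) false)) then (8 == (3 * 8)) else (if (7 < 4) then (1 == 6) else (if true then false else false)))) then (let w = (((if true then (\p.(\q.5)) else (\r.(\s.0))) (let t = 2 in (\a.8))) (\b.(4 < 6))) in (w + w)) else 1)
step 2: [if@0] (if ((let x = ((\y.(\z.y)) true) in (x false)) || (9 < 3)) then (let w = (((if true then (\p.(\q.5)) else (\r.(\s.0))) (let t = 2 in (\a.8))) (\b.(4 < 6))) in (w + w)) else 1)
step 3: [beta@0.0.0] (if ((let x = (\z.true) in (x false)) || (9 < 3)) then (let w = (((if true then (\p.(\q.5)) else (\r.(\s.0))) (let t = 2 in (\a.8))) (\b.(4 < 6))) in (w + w)) else 1)
step 4: [let@0.0] (if (((\z.true) false) || (9 < 3)) then (let w = (((if true then (\p.(\q.5)) else (\r.(\s.0))) (let t = 2 in (\a.8))) (\b.(4 < 6))) in (w + w)) else 1)
step 5: [beta@0.0] (if (true || (9 < 3)) then (let w = (((if true then (\p.(\q.5)) else (\r.(\s.0))) (let t = 2 in (\a.8))) (\b.(4 < 6))) in (w + w)) else 1)
step 6: [delta@0.1] (if (true || false) then (let w = (((if true then (\p.(\q.5)) else (\r.(\s.0))) (let t = 2 in (\a.8))) (\b.(4 < 6))) in (w + w)) else 1)
step 7: [delta@0] (if true then (let w = (((if true then (\p.(\q.5)) else (\r.(\s.0))) (let t = 2 in (\a.8))) (\b.(4 < 6))) in (w + w)) else 1)
step 8: [if@root] (let w = (((if true then (\p.(\q.5)) else (\r.(\s.0))) (let t = 2 in (\a.8))) (\b.(4 < 6))) in (w + w))
step 9: [if@0.0.0] (let w = (((\p.(\q.5)) (let t = 2 in (\a.8))) (\b.(4 < 6))) in (w + w))
step 10: [let@0.0.1] (let w = (((\p.(\q.5)) (\a.8)) (\b.(4 < 6))) in (w + w))
step 11: [beta@0.0] (let w = ((\q.5) (\b.(4 < 6))) in (w + w))
step 12: [beta@0] (let w = 5 in (w + w))
step 13: [let@root] (5 + 5)
step 14: [delta@root] 10

Answer: 10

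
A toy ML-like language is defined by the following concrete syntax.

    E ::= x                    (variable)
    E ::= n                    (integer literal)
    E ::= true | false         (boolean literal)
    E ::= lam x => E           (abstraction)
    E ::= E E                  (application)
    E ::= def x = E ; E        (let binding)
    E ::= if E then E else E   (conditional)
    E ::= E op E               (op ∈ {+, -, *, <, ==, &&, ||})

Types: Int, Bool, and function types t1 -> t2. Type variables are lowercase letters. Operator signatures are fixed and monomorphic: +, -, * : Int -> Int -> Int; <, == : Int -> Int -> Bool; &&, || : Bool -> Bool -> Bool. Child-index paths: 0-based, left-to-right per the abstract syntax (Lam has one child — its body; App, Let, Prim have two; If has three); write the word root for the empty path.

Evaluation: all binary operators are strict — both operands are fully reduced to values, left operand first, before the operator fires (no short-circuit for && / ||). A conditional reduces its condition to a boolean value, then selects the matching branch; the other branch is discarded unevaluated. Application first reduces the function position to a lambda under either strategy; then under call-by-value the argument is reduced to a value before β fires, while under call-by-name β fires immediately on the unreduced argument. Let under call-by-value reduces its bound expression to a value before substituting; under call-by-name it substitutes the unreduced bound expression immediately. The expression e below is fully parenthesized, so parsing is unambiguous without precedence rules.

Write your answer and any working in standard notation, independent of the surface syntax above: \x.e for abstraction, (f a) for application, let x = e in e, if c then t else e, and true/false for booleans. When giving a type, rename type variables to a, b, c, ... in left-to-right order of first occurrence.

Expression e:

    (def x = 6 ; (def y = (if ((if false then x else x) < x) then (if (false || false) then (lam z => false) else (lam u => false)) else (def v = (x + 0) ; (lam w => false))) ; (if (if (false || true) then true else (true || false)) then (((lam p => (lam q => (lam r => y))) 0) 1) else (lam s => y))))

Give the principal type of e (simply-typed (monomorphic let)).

Working:
let x : Int
  unify Bool ~ Bool
x : Int
x : Int
  unify Int ~ Int
  unify Int ~ Int
x : Int
  unify Int ~ Int
  unify Bool ~ Bool
  unify Bool ~ Bool
  unify Bool ~ Bool
  unify Bool ~ Bool
\z._ : a -> Bool
\u._ : b -> Bool
  unify a -> Bool ~ b -> Bool
  unify a ~ b
  unify Bool ~ Bool
x : Int
  unify Int ~ Int
  unify Int ~ Int
let v : Int
\w._ : c -> Bool
  unify b -> Bool ~ c -> Bool
  unify b ~ c
  unify Bool ~ Bool
let y : c -> Bool
  unify Bool ~ Bool
  unify Bool ~ Bool
  unify Bool ~ Bool
  unify Bool ~ Bool
  unify Bool ~ Bool
  unify Bool ~ Bool
  unify Bool ~ Bool
y : c -> Bool
\r._ : f -> c -> Bool
\q._ : e -> f -> c -> Bool
\p._ : d -> e -> f -> c -> Bool
  unify d -> e -> f -> c -> Bool ~ Int -> g
  unify d ~ Int
  unify e -> f -> c -> Bool ~ g
_ _ : e -> f -> c -> Bool
  unify e -> f -> c -> Bool ~ Int -> h
  unify e ~ Int
  unify f -> c -> Bool ~ h
_ _ : f -> c -> Bool
y : c -> Bool
\s._ : i -> c -> Bool
  unify f -> c -> Bool ~ i -> c -> Bool
  unify f ~ i
  unify c -> Bool ~ c -> Bool
  unify c ~ c
  unify Bool ~ Bool

Answer: a -> b -> Bool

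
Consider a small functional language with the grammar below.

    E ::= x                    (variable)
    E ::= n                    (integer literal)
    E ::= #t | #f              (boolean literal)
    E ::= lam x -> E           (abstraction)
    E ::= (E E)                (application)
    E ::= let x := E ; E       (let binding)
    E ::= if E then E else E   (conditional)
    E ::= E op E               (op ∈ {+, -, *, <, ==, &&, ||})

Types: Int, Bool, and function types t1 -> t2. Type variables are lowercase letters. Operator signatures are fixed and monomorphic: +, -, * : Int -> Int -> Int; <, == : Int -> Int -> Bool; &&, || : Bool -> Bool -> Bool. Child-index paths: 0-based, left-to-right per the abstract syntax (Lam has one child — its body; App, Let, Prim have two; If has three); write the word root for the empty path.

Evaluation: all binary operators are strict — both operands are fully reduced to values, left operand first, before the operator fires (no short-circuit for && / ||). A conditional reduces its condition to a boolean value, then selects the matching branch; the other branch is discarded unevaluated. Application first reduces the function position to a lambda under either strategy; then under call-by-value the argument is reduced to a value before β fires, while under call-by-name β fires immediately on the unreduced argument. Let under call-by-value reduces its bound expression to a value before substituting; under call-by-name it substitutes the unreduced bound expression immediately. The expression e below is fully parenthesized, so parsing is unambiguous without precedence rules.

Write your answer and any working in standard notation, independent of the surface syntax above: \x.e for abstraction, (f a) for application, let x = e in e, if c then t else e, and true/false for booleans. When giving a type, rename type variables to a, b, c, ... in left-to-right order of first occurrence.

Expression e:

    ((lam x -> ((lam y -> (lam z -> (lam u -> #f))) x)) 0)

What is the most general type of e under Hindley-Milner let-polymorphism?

Answer: a -> b -> Bool

Derivation:
\u._ : d -> Bool
\z._ : c -> d -> Bool
\y._ : b -> c -> d -> Bool
x : a
  unify b -> c -> d -> Bool ~ a -> e
  unify b ~ a
  unify c -> d -> Bool ~ e
_ _ : c -> d -> Bool
\x._ : a -> c -> d -> Bool
  unify a -> c -> d -> Bool ~ Int -> f
  unify a ~ Int
  unify c -> d -> Bool ~ f
_ _ : c -> d -> Bool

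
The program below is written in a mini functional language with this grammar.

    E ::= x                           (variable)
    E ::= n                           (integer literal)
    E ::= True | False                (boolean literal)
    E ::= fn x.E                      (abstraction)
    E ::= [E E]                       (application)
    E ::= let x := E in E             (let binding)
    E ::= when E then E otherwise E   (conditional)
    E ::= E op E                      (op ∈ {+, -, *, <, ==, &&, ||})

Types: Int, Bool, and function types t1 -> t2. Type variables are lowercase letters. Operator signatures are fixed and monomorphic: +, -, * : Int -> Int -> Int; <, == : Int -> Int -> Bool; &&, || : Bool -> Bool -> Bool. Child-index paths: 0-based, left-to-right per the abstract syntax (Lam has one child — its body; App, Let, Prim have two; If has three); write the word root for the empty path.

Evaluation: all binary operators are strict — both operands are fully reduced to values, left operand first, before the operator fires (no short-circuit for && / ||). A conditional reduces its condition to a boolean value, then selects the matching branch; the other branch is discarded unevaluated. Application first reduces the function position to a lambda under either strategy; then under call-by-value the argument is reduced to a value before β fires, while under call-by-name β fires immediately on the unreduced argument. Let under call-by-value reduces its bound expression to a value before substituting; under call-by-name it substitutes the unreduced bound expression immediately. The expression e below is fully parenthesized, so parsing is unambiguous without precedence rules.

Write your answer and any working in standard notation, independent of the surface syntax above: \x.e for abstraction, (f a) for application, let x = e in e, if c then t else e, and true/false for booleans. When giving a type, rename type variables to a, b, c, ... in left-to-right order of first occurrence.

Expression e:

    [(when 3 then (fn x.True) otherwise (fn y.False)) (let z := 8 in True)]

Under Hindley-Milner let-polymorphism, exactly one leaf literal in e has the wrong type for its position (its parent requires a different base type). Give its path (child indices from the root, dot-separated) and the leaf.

Answer: 0.0 : 3

Trace:
  unify Int ~ Bool
  FAIL: mismatch Int ~ Bool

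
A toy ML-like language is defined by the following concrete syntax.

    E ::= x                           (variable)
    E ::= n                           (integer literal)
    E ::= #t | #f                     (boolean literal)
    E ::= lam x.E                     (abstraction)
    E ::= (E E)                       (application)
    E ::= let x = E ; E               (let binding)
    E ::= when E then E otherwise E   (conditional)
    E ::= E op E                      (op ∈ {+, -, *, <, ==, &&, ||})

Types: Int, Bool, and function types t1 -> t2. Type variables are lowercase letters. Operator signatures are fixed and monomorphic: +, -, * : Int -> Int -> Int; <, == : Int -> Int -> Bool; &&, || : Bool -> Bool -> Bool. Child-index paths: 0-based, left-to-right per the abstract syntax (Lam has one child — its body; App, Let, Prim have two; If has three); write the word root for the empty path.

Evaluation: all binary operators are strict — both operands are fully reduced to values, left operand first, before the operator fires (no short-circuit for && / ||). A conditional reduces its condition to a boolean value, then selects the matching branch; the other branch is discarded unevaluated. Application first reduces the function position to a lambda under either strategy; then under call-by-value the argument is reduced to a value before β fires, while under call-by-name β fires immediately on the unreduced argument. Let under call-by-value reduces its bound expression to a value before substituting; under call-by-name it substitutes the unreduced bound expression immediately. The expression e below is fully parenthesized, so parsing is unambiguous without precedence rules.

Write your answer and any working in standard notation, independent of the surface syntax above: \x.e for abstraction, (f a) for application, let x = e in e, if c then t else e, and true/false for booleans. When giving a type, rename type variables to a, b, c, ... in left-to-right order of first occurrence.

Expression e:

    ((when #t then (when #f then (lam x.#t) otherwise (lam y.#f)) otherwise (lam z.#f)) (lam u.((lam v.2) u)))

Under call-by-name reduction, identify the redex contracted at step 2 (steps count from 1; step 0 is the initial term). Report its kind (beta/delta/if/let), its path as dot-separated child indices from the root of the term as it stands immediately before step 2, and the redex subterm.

Derivation:
step 0: ((if true then (if false then (\x.true) else (\y.false)) else (\z.false)) (\u.((\v.2) u)))
step 1: [if@0] ((if false then (\x.true) else (\y.false)) (\u.((\v.2) u)))
step 2: [if@0] ((\y.false) (\u.((\v.2) u)))

Answer: if at 0 : (if false then (\x.true) else (\y.false))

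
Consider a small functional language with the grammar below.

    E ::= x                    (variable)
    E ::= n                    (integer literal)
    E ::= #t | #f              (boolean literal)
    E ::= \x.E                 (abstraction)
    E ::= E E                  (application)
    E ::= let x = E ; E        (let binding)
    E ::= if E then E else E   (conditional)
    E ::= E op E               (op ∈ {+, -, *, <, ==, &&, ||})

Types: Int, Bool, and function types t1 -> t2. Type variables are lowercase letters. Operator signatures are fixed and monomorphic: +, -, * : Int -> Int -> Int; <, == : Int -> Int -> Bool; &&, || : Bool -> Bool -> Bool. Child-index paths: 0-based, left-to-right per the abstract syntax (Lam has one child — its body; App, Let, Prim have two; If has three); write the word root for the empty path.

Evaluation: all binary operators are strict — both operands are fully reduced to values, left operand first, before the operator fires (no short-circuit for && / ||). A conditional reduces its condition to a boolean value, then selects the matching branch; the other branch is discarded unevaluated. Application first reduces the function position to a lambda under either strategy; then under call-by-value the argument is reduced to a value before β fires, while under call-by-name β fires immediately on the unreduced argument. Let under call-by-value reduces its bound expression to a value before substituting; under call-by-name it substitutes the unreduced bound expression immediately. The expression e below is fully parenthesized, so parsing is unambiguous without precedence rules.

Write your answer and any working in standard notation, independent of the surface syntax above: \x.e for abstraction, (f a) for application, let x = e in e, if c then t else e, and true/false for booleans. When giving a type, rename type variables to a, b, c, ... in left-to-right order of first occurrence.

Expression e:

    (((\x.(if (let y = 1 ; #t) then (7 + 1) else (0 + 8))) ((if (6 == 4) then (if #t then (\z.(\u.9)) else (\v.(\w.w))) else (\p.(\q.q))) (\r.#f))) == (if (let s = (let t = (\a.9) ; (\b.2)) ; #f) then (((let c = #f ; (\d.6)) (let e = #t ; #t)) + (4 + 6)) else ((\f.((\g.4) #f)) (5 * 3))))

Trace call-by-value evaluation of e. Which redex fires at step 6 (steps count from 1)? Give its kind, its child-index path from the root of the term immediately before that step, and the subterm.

Trace:
step 0: (((\x.(if (let y = 1 in true) then (7 + 1) else (0 + 8))) ((if (6 == 4) then (if true then (\z.(\u.9)) else (\v.(\w.w))) else (\p.(\q.q))) (\r.false))) == (if (let s = (let t = (\a.9) in (\b.2)) in false) then (((let c = false in (\d.6)) (let e = true in true)) + (4 + 6)) else ((\f.((\g.4) false)) (5 * 3))))
step 1: [delta@0.1.0.0] (((\x.(if (let y = 1 in true) then (7 + 1) else (0 + 8))) ((if false then (if true then (\z.(\u.9)) else (\v.(\w.w))) else (\p.(\q.q))) (\r.false))) == (if (let s = (let t = (\a.9) in (\b.2)) in false) then (((let c = false in (\d.6)) (let e = true in true)) + (4 + 6)) else ((\f.((\g.4) false)) (5 * 3))))
step 2: [if@0.1.0] (((\x.(if (let y = 1 in true) then (7 + 1) else (0 + 8))) ((\p.(\q.q)) (\r.false))) == (if (let s = (let t = (\a.9) in (\b.2)) in false) then (((let c = false in (\d.6)) (let e = true in true)) + (4 + 6)) else ((\f.((\g.4) false)) (5 * 3))))
step 3: [beta@0.1] (((\x.(if (let y = 1 in true) then (7 + 1) else (0 + 8))) (\q.q)) == (if (let s = (let t = (\a.9) in (\b.2)) in false) then (((let c = false in (\d.6)) (let e = true in true)) + (4 + 6)) else ((\f.((\g.4) false)) (5 * 3))))
step 4: [beta@0] ((if (let y = 1 in true) then (7 + 1) else (0 + 8)) == (if (let s = (let t = (\a.9) in (\b.2)) in false) then (((let c = false in (\d.6)) (let e = true in true)) + (4 + 6)) else ((\f.((\g.4) false)) (5 * 3))))
step 5: [let@0.0] ((if true then (7 + 1) else (0 + 8)) == (if (let s = (let t = (\a.9) in (\b.2)) in false) then (((let c = false in (\d.6)) (let e = true in true)) + (4 + 6)) else ((\f.((\g.4) false)) (5 * 3))))
step 6: [if@0] ((7 + 1) == (if (let s = (let t = (\a.9) in (\b.2)) in false) then (((let c = false in (\d.6)) (let e = true in true)) + (4 + 6)) else ((\f.((\g.4) false)) (5 * 3))))

Answer: if at 0 : (if true then (7 + 1) else (0 + 8))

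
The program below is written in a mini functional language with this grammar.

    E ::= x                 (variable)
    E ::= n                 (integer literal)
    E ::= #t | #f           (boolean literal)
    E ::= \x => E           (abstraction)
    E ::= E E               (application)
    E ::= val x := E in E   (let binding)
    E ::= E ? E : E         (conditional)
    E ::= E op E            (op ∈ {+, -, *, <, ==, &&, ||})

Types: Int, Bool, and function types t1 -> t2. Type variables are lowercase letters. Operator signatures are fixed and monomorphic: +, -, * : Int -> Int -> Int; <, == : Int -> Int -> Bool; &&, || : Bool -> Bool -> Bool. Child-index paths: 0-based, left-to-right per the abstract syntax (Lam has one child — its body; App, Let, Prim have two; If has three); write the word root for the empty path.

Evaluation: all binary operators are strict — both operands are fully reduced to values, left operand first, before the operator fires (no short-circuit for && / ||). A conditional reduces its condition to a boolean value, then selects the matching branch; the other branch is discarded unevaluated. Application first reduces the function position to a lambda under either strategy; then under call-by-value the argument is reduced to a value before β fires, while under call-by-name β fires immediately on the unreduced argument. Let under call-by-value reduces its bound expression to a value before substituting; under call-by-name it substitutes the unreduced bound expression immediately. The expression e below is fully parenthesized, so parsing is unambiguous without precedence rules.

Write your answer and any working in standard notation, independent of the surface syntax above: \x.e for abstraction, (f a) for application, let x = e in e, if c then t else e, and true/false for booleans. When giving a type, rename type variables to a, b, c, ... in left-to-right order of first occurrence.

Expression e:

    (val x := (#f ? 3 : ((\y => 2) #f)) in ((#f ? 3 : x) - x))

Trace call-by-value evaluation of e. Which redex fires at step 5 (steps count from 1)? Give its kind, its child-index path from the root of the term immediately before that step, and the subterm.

Derivation:
step 0: (let x = (if false then 3 else ((\y.2) false)) in ((if false then 3 else x) - x))
step 1: [if@0] (let x = ((\y.2) false) in ((if false then 3 else x) - x))
step 2: [beta@0] (let x = 2 in ((if false then 3 else x) - x))
step 3: [let@root] ((if false then 3 else 2) - 2)
step 4: [if@0] (2 - 2)
step 5: [delta@root] 0

Answer: delta at root : (2 - 2)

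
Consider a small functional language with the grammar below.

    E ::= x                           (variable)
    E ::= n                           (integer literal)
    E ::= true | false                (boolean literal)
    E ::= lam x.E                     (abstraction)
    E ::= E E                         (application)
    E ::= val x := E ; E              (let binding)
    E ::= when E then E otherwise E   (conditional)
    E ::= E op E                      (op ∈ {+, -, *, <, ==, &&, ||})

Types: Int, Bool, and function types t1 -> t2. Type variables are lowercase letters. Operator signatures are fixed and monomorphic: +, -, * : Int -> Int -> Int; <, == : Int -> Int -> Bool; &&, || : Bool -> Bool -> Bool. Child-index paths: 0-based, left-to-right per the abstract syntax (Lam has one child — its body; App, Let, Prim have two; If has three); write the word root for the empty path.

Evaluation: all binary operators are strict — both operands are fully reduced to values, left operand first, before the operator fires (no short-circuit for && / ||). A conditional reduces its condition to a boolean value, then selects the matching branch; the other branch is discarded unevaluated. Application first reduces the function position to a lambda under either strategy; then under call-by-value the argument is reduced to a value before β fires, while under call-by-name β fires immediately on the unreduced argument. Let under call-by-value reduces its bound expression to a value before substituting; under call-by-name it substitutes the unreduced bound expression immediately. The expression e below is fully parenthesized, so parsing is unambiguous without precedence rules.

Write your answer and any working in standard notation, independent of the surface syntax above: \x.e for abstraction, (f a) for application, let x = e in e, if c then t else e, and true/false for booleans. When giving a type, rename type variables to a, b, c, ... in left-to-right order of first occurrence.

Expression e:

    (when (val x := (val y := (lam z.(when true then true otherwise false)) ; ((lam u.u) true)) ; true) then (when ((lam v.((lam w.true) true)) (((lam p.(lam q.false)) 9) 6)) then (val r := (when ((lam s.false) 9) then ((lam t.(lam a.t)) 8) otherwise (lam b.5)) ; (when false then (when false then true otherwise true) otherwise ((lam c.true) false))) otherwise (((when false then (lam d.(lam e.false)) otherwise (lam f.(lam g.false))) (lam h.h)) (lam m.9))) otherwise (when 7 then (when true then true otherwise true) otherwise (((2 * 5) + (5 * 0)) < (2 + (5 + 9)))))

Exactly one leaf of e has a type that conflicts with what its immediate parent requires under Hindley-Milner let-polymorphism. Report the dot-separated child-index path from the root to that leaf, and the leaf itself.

Derivation:
  unify Bool ~ Bool
  unify Bool ~ Bool
\z._ : a -> Bool
let y : forall. a -> Bool
u : b
\u._ : b -> b
  unify b -> b ~ Bool -> c
  unify b ~ Bool
  unify Bool ~ c
_ _ : Bool
let x : Bool
  unify Bool ~ Bool
\w._ : e -> Bool
  unify e -> Bool ~ Bool -> f
  unify e ~ Bool
  unify Bool ~ f
_ _ : Bool
\v._ : d -> Bool
\q._ : h -> Bool
\p._ : g -> h -> Bool
  unify g -> h -> Bool ~ Int -> i
  unify g ~ Int
  unify h -> Bool ~ i
_ _ : h -> Bool
  unify h -> Bool ~ Int -> j
  unify h ~ Int
  unify Bool ~ j
_ _ : Bool
  unify d -> Bool ~ Bool -> k
  unify d ~ Bool
  unify Bool ~ k
_ _ : Bool
  unify Bool ~ Bool
\s._ : l -> Bool
  unify l -> Bool ~ Int -> m
  unify l ~ Int
  unify Bool ~ m
_ _ : Bool
  unify Bool ~ Bool
t : n
\a._ : o -> n
\t._ : n -> o -> n
  unify n -> o -> n ~ Int -> p
  unify n ~ Int
  unify o -> Int ~ p
_ _ : o -> Int
\b._ : q -> Int
  unify o -> Int ~ q -> Int
  unify o ~ q
  unify Int ~ Int
let r : forall. q -> Int
  unify Bool ~ Bool
  unify Bool ~ Bool
  unify Bool ~ Bool
\c._ : r -> Bool
  unify r -> Bool ~ Bool -> s
  unify r ~ Bool
  unify Bool ~ s
_ _ : Bool
  unify Bool ~ Bool
  unify Bool ~ Bool
\e._ : u -> Bool
\d._ : t -> u -> Bool
\g._ : w -> Bool
\f._ : v -> w -> Bool
  unify t -> u -> Bool ~ v -> w -> Bool
  unify t ~ v
  unify u -> Bool ~ w -> Bool
  unify u ~ w
  unify Bool ~ Bool
h : x
\h._ : x -> x
  unify v -> w -> Bool ~ (x -> x) -> y
  unify v ~ x -> x
  unify w -> Bool ~ y
_ _ : w -> Bool
\m._ : z -> Int
  unify w -> Bool ~ (z -> Int) -> t26
  unify w ~ z -> Int
  unify Bool ~ t26
_ _ : Bool
  unify Bool ~ Bool
  unify Int ~ Bool
  FAIL: mismatch Int ~ Bool

Answer: 2.0 : 7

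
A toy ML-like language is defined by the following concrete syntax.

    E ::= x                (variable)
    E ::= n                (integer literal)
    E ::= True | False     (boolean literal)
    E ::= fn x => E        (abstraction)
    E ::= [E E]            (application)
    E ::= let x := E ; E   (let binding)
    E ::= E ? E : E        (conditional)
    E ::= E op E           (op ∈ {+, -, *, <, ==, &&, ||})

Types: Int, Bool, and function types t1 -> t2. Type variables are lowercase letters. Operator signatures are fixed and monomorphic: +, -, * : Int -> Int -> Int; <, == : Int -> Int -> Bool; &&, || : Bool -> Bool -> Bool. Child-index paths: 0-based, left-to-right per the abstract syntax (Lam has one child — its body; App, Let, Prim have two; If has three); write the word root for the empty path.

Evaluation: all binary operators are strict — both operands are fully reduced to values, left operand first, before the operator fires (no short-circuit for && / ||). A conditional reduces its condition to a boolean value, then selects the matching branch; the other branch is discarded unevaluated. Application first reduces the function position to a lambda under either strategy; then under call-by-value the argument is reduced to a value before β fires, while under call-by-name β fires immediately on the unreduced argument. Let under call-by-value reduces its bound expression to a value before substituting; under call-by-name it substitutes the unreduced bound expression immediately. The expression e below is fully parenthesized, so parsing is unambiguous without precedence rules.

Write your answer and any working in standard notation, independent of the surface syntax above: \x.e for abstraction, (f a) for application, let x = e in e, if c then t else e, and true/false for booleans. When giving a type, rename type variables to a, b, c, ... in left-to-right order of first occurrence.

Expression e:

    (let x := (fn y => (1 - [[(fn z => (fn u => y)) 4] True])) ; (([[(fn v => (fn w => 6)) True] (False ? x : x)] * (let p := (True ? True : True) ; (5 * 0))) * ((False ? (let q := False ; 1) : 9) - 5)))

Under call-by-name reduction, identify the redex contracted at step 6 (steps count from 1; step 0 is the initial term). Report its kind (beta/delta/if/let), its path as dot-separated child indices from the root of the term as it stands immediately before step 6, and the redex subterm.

Answer: delta at 0 : (6 * 0)

Trace:
step 0: (let x = (\y.(1 - (((\z.(\u.y)) 4) true))) in (((((\v.(\w.6)) true) (if false then x else x)) * (let p = (if true then true else true) in (5 * 0))) * ((if false then (let q = false in 1) else 9) - 5)))
step 1: [let@root] (((((\v.(\w.6)) true) (if false then (\y.(1 - (((\z.(\u.y)) 4) true))) else (\y.(1 - (((\z.(\u.y)) 4) true))))) * (let p = (if true then true else true) in (5 * 0))) * ((if false then (let q = false in 1) else 9) - 5))
step 2: [beta@0.0.0] ((((\w.6) (if false then (\y.(1 - (((\z.(\u.y)) 4) true))) else (\y.(1 - (((\z.(\u.y)) 4) true))))) * (let p = (if true then true else true) in (5 * 0))) * ((if false then (let q = false in 1) else 9) - 5))
step 3: [beta@0.0] ((6 * (let p = (if true then true else true) in (5 * 0))) * ((if false then (let q = false in 1) else 9) - 5))
step 4: [let@0.1] ((6 * (5 * 0)) * ((if false then (let q = false in 1) else 9) - 5))
step 5: [delta@0.1] ((6 * 0) * ((if false then (let q = false in 1) else 9) - 5))
step 6: [delta@0] (0 * ((if false then (let q = false in 1) else 9) - 5))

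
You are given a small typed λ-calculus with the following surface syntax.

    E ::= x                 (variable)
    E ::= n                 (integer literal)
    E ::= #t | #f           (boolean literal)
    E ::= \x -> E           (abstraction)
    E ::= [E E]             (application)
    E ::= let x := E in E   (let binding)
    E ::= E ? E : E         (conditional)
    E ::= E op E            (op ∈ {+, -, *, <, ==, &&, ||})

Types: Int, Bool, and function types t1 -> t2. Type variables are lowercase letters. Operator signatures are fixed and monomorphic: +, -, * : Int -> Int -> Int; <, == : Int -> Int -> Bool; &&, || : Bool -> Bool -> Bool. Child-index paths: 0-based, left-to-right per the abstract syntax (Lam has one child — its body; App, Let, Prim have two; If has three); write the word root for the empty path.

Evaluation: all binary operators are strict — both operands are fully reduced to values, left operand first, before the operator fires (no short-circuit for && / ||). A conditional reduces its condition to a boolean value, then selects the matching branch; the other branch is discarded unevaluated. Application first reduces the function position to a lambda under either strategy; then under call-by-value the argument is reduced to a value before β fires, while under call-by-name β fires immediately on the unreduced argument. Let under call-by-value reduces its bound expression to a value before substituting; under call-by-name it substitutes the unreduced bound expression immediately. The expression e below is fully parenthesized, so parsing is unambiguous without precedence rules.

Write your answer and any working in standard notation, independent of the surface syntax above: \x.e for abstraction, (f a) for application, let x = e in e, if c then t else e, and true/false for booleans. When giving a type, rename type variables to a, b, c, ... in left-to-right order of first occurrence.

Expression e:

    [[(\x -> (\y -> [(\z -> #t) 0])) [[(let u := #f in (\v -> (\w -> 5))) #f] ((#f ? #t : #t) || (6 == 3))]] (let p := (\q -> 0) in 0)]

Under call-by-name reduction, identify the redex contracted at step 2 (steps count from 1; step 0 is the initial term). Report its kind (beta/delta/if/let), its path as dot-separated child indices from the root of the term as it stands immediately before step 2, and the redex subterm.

Answer: beta at root : ((\y.((\z.true) 0)) (let p = (\q.0) in 0))

Derivation:
step 0: (((\x.(\y.((\z.true) 0))) (((let u = false in (\v.(\w.5))) false) ((if false then true else true) || (6 == 3)))) (let p = (\q.0) in 0))
step 1: [beta@0] ((\y.((\z.true) 0)) (let p = (\q.0) in 0))
step 2: [beta@root] ((\z.true) 0)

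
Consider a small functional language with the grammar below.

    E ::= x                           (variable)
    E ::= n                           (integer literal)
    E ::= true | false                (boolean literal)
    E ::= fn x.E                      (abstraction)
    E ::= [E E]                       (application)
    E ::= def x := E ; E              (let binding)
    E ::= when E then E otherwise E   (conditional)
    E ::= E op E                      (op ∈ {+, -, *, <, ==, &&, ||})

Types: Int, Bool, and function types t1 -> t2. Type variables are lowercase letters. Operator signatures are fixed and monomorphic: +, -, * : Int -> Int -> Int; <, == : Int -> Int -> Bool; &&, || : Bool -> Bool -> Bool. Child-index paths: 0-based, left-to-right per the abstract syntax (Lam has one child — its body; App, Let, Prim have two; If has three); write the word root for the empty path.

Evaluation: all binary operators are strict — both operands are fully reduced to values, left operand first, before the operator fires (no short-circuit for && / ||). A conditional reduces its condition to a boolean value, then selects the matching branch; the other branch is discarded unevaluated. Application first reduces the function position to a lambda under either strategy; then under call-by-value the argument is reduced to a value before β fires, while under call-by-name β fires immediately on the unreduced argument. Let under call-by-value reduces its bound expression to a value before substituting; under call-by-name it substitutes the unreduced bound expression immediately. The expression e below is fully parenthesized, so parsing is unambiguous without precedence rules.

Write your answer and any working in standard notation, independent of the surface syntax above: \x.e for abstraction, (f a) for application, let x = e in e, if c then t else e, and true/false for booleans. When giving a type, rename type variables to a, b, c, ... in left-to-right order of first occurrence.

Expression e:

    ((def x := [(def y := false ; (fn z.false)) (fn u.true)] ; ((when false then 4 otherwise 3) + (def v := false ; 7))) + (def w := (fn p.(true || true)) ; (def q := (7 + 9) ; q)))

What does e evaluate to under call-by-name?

Trace:
step 0: ((let x = ((let y = false in (\z.false)) (\u.true)) in ((if false then 4 else 3) + (let v = false in 7))) + (let w = (\p.(true || true)) in (let q = (7 + 9) in q)))
step 1: [let@0] (((if false then 4 else 3) + (let v = false in 7)) + (let w = (\p.(true || true)) in (let q = (7 + 9) in q)))
step 2: [if@0.0] ((3 + (let v = false in 7)) + (let w = (\p.(true || true)) in (let q = (7 + 9) in q)))
step 3: [let@0.1] ((3 + 7) + (let w = (\p.(true || true)) in (let q = (7 + 9) in q)))
step 4: [delta@0] (10 + (let w = (\p.(true || true)) in (let q = (7 + 9) in q)))
step 5: [let@1] (10 + (let q = (7 + 9) in q))
step 6: [let@1] (10 + (7 + 9))
step 7: [delta@1] (10 + 16)
step 8: [delta@root] 26

Answer: 26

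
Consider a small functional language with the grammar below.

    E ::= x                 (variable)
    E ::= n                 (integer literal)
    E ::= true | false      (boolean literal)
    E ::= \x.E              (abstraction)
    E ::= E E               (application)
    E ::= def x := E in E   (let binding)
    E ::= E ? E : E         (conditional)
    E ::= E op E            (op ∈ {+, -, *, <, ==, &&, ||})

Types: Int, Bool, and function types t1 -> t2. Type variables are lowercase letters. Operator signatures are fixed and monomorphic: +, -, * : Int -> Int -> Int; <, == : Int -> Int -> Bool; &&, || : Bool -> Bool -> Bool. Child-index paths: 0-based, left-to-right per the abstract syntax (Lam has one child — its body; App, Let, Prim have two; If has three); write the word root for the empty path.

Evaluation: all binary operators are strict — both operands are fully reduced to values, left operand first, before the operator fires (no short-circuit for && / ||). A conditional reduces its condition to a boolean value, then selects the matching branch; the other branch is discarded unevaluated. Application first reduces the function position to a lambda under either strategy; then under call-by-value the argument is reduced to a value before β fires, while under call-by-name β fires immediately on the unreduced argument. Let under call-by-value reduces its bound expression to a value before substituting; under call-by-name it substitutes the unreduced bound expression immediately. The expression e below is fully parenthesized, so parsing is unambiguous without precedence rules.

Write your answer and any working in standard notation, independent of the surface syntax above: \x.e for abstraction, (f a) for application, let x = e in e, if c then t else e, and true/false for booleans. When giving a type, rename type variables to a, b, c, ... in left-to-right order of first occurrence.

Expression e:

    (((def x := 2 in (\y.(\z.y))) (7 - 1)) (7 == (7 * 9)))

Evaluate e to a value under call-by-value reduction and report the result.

Answer: 6

Trace:
step 0: (((let x = 2 in (\y.(\z.y))) (7 - 1)) (7 == (7 * 9)))
step 1: [let@0.0] (((\y.(\z.y)) (7 - 1)) (7 == (7 * 9)))
step 2: [delta@0.1] (((\y.(\z.y)) 6) (7 == (7 * 9)))
step 3: [beta@0] ((\z.6) (7 == (7 * 9)))
step 4: [delta@1.1] ((\z.6) (7 == 63))
step 5: [delta@1] ((\z.6) false)
step 6: [beta@root] 6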